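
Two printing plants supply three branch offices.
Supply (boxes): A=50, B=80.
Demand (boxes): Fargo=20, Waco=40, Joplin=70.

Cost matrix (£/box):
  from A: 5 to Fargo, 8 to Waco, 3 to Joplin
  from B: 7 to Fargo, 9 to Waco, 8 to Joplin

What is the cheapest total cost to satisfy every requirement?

Optimal allocation:
  A to Joplin: 50 boxes
  B to Fargo: 20 boxes
  B to Waco: 40 boxes
  B to Joplin: 20 boxes
Total cost = £810.

810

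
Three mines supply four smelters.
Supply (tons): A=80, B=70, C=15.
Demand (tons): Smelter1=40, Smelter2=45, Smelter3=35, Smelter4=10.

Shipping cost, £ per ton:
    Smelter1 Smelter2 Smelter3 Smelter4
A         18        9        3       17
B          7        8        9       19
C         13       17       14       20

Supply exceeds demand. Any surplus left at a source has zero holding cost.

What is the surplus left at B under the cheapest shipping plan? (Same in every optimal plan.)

An optimal plan:
  A to Smelter2: 15 tons
  A to Smelter3: 35 tons
  A to Smelter4: 10 tons
  B to Smelter1: 40 tons
  B to Smelter2: 30 tons
Total cost = £930.
B ships 70 of its 70, leaving 0.

0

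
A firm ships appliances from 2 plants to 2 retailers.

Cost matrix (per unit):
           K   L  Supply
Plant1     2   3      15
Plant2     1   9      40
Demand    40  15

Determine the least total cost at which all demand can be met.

85

One minimum-cost allocation:
  Plant1→L: 15 units
  Plant2→K: 40 units
Total cost = 85.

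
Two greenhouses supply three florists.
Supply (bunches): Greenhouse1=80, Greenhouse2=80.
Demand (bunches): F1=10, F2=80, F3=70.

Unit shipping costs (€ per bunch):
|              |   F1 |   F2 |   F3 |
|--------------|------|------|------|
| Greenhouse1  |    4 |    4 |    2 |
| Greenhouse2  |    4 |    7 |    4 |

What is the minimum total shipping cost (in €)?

640

One minimum-cost allocation:
  Greenhouse1 to F2: 80 × €4 = €320
  Greenhouse2 to F1: 10 × €4 = €40
  Greenhouse2 to F3: 70 × €4 = €280
Total = 320 + 40 + 280 = €640.
(Supply check: Greenhouse1 ships 80; Greenhouse2 ships 80.)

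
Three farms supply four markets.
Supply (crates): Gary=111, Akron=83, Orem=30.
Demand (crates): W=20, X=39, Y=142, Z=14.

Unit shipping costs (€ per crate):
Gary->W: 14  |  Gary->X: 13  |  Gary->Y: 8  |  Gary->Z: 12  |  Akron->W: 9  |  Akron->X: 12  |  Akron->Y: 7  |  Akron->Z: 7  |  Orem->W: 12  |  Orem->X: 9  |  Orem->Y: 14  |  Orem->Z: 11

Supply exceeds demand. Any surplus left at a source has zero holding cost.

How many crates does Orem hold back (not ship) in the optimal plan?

0

Minimum-cost shipments:
  Gary–Y: 102 × €8 = €816
  Akron–W: 20 × €9 = €180
  Akron–X: 9 × €12 = €108
  Akron–Y: 40 × €7 = €280
  Akron–Z: 14 × €7 = €98
  Orem–X: 30 × €9 = €270
Total cost = €1752.
Orem ships 30 of its 30, leaving 0.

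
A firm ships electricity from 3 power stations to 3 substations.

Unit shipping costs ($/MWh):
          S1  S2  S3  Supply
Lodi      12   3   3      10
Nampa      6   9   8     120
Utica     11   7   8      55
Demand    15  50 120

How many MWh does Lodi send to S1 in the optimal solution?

The minimum-cost plan:
  Lodi to S3: 10 × $3 = $30
  Nampa to S1: 15 × $6 = $90
  Nampa to S3: 105 × $8 = $840
  Utica to S2: 50 × $7 = $350
  Utica to S3: 5 × $8 = $40
Total cost = $1350.
The route Lodi→S1 is not used.

0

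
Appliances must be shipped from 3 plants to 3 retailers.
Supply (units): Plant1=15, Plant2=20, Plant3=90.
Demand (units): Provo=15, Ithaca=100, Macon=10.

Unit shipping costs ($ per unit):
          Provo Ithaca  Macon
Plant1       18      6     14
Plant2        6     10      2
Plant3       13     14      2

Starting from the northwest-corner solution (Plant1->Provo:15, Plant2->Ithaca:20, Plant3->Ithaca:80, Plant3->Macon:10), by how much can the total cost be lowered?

Current plan cost = 15·18 + 20·10 + 80·14 + 10·2 = $1610.
Optimal plan:
  Plant1–Ithaca: 15 × $6 = $90
  Plant2–Provo: 15 × $6 = $90
  Plant2–Ithaca: 5 × $10 = $50
  Plant3–Ithaca: 80 × $14 = $1120
  Plant3–Macon: 10 × $2 = $20
Optimal cost = $1370.
Saving = 1610 − 1370 = $240.

240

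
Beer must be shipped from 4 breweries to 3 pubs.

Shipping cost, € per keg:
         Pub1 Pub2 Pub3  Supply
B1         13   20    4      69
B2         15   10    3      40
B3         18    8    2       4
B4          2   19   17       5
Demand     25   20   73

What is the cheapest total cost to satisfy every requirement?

730

A cheapest plan:
  B1->Pub1: 20 × €13 = €260
  B1->Pub3: 49 × €4 = €196
  B2->Pub2: 16 × €10 = €160
  B2->Pub3: 24 × €3 = €72
  B3->Pub2: 4 × €8 = €32
  B4->Pub1: 5 × €2 = €10
Total = 260 + 196 + 160 + 72 + 32 + 10 = €730.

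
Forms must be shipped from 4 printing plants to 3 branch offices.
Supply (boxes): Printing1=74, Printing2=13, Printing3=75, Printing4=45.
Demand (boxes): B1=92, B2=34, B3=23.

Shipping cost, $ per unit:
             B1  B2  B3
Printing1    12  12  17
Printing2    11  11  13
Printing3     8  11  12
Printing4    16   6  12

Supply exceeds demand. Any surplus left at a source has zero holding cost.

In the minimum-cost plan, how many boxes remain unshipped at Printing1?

An optimal plan:
  Printing1 to B1: 16 boxes
  Printing2 to B1: 1 boxes
  Printing2 to B3: 12 boxes
  Printing3 to B1: 75 boxes
  Printing4 to B2: 34 boxes
  Printing4 to B3: 11 boxes
Total cost = $1295.
Printing1 ships 16 of its 74, leaving 58.

58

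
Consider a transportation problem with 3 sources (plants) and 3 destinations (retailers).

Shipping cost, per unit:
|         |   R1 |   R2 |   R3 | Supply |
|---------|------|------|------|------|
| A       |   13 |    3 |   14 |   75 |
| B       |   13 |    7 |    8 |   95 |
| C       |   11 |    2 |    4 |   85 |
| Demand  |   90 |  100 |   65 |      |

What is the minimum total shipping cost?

A cheapest plan:
  A to R2: 75 × 3 = 225
  B to R1: 90 × 13 = 1170
  B to R3: 5 × 8 = 40
  C to R2: 25 × 2 = 50
  C to R3: 60 × 4 = 240
Total = 225 + 1170 + 40 + 50 + 240 = 1725.

1725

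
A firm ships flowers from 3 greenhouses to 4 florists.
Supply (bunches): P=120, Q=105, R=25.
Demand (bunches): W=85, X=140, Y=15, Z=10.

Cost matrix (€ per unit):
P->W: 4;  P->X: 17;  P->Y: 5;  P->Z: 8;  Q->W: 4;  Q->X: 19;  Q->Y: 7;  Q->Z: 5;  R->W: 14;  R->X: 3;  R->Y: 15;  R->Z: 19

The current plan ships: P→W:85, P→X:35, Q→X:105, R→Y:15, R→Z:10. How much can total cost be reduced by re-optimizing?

Current plan cost = 85·4 + 35·17 + 105·19 + 15·15 + 10·19 = €3345.
Optimal plan:
  P->X: 115 × €17 = €1955
  P->Y: 5 × €5 = €25
  Q->W: 85 × €4 = €340
  Q->Y: 10 × €7 = €70
  Q->Z: 10 × €5 = €50
  R->X: 25 × €3 = €75
Optimal cost = €2515.
Saving = 3345 − 2515 = €830.

830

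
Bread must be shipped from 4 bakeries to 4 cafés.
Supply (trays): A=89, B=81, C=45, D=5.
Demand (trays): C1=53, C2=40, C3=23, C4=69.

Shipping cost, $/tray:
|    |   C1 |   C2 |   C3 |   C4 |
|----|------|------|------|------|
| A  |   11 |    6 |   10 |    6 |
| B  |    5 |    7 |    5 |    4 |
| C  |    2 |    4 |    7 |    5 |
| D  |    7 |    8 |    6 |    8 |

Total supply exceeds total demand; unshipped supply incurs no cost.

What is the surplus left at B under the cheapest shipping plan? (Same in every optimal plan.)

An optimal plan:
  A to C2: 40 × $6 = $240
  A to C4: 14 × $6 = $84
  B to C1: 8 × $5 = $40
  B to C3: 18 × $5 = $90
  B to C4: 55 × $4 = $220
  C to C1: 45 × $2 = $90
  D to C3: 5 × $6 = $30
Total cost = $794.
B ships 81 of its 81, leaving 0.

0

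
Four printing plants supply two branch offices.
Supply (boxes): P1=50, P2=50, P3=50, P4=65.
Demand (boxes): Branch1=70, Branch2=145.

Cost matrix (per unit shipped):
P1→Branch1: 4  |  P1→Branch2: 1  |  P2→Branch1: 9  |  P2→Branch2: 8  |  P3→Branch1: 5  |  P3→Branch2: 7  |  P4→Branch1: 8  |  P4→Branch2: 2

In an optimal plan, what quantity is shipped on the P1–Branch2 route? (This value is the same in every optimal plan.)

50

The minimum-cost plan:
  P1–Branch2: 50 boxes
  P2–Branch1: 20 boxes
  P2–Branch2: 30 boxes
  P3–Branch1: 50 boxes
  P4–Branch2: 65 boxes
Total cost = 850.
So P1→Branch2 carries 50 boxes.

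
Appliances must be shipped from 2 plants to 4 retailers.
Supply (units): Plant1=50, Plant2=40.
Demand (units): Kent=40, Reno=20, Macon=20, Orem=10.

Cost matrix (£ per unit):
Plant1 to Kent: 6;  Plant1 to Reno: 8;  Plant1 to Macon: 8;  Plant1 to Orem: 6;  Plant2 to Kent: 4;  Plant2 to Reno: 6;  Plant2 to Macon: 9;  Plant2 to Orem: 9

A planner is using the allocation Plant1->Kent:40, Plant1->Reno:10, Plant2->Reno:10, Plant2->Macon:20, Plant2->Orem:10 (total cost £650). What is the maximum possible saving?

Current plan cost = 40·6 + 10·8 + 10·6 + 20·9 + 10·9 = £650.
Optimal plan:
  Plant1 to Kent: 20 × £6 = £120
  Plant1 to Macon: 20 × £8 = £160
  Plant1 to Orem: 10 × £6 = £60
  Plant2 to Kent: 20 × £4 = £80
  Plant2 to Reno: 20 × £6 = £120
Optimal cost = £540.
Saving = 650 − 540 = £110.

110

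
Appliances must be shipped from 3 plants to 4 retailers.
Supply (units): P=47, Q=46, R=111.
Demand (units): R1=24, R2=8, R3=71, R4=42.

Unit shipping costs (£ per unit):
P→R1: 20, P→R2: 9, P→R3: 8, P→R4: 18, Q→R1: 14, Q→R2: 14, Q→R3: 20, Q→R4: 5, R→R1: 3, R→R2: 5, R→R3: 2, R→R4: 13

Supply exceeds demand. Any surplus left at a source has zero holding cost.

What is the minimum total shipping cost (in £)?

464

Optimal allocation:
  Q to R4: 42 × £5 = £210
  R to R1: 24 × £3 = £72
  R to R2: 8 × £5 = £40
  R to R3: 71 × £2 = £142
Total = 210 + 72 + 40 + 142 = £464.
(Supply check: P ships 0; Q ships 42; R ships 103.)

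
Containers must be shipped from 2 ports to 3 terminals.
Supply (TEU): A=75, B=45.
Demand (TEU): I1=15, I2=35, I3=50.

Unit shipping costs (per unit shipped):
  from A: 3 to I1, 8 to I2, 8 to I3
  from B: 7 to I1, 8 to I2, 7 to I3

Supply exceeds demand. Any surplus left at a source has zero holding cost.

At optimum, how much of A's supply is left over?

An optimal plan:
  A->I1: 15 × 3 = 45
  A->I2: 35 × 8 = 280
  A->I3: 5 × 8 = 40
  B->I3: 45 × 7 = 315
Total cost = 680.
A ships 55 of its 75, leaving 20.

20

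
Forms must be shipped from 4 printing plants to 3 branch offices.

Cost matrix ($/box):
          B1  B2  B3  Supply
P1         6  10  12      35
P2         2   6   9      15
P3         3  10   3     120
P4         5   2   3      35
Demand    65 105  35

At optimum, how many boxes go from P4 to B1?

Solving gives:
  P1 to B2: 35 × $10 = $350
  P2 to B2: 15 × $6 = $90
  P3 to B1: 65 × $3 = $195
  P3 to B2: 20 × $10 = $200
  P3 to B3: 35 × $3 = $105
  P4 to B2: 35 × $2 = $70
Total cost = $1010.
The route P4→B1 is not used.

0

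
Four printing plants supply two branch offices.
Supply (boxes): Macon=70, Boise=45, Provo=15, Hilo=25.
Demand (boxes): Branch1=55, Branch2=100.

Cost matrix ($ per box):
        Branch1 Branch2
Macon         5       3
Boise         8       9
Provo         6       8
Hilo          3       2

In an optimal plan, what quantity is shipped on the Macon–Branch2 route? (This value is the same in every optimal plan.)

Optimal shipments:
  Macon–Branch2: 70 boxes
  Boise–Branch1: 40 boxes
  Boise–Branch2: 5 boxes
  Provo–Branch1: 15 boxes
  Hilo–Branch2: 25 boxes
Total cost = $715.
So Macon→Branch2 carries 70 boxes.

70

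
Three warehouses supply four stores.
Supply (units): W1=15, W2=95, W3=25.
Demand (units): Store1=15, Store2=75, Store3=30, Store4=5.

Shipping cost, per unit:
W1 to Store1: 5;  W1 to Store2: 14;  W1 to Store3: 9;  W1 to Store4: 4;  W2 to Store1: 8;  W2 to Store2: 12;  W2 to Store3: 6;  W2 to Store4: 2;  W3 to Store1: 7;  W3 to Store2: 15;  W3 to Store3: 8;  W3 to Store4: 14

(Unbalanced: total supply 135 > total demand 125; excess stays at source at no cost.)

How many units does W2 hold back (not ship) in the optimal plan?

An optimal plan:
  W1–Store1: 15 × 5 = 75
  W2–Store2: 75 × 12 = 900
  W2–Store3: 15 × 6 = 90
  W2–Store4: 5 × 2 = 10
  W3–Store3: 15 × 8 = 120
Total cost = 1195.
W2 ships 95 of its 95, leaving 0.

0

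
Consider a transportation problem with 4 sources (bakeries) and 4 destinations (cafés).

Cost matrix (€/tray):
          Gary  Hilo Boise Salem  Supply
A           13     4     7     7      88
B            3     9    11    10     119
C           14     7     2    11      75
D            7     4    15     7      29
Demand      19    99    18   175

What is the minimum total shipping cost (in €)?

A cheapest plan:
  A to Hilo: 13 × €4 = €52
  A to Salem: 75 × €7 = €525
  B to Gary: 19 × €3 = €57
  B to Salem: 100 × €10 = €1000
  C to Hilo: 57 × €7 = €399
  C to Boise: 18 × €2 = €36
  D to Hilo: 29 × €4 = €116
Total = 52 + 525 + 57 + 1000 + 399 + 36 + 116 = €2185.
(Supply check: A ships 88; B ships 119; C ships 75; D ships 29.)

2185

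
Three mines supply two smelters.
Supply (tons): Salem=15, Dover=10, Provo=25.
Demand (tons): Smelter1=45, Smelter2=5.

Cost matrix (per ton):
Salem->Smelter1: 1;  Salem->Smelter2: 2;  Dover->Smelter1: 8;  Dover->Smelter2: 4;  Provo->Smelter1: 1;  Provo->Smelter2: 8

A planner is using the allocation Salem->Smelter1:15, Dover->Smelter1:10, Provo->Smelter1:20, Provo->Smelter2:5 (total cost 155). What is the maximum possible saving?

55

Current plan cost = 15·1 + 10·8 + 20·1 + 5·8 = 155.
Optimal plan:
  Salem to Smelter1: 15 × 1 = 15
  Dover to Smelter1: 5 × 8 = 40
  Dover to Smelter2: 5 × 4 = 20
  Provo to Smelter1: 25 × 1 = 25
Optimal cost = 100.
Saving = 155 − 100 = 55.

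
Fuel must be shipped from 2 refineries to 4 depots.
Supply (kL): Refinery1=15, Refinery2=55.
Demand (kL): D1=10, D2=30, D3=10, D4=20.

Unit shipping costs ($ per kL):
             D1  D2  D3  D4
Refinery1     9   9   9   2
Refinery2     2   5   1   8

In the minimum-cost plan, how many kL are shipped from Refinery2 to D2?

Optimal shipments:
  Refinery1->D4: 15 kL
  Refinery2->D1: 10 kL
  Refinery2->D2: 30 kL
  Refinery2->D3: 10 kL
  Refinery2->D4: 5 kL
Total cost = $250.
So Refinery2→D2 carries 30 kL.

30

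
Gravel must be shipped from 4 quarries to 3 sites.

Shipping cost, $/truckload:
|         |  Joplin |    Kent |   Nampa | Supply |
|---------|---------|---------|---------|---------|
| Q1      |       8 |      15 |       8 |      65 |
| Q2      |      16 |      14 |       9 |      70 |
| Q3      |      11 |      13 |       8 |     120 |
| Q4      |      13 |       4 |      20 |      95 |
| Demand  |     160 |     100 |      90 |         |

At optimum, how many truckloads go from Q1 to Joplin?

The minimum-cost plan:
  Q1 to Joplin: 65 truckloads
  Q2 to Kent: 5 truckloads
  Q2 to Nampa: 65 truckloads
  Q3 to Joplin: 95 truckloads
  Q3 to Nampa: 25 truckloads
  Q4 to Kent: 95 truckloads
Total cost = $2800.
So Q1→Joplin carries 65 truckloads.

65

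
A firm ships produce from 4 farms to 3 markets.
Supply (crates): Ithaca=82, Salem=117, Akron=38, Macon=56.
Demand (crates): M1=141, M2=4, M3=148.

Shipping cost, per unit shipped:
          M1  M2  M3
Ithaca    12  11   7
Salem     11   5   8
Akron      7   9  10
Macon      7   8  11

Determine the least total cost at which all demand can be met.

2297

Optimal allocation:
  Ithaca–M3: 82 crates
  Salem–M1: 47 crates
  Salem–M2: 4 crates
  Salem–M3: 66 crates
  Akron–M1: 38 crates
  Macon–M1: 56 crates
Total cost = 2297.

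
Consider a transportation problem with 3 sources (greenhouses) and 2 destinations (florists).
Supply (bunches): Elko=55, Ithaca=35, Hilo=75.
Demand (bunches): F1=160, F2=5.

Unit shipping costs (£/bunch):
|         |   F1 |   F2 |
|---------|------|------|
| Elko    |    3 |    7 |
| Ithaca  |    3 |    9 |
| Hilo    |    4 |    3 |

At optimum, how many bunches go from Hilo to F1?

70

The minimum-cost plan:
  Elko->F1: 55 × £3 = £165
  Ithaca->F1: 35 × £3 = £105
  Hilo->F1: 70 × £4 = £280
  Hilo->F2: 5 × £3 = £15
Total cost = £565.
So Hilo→F1 carries 70 bunches.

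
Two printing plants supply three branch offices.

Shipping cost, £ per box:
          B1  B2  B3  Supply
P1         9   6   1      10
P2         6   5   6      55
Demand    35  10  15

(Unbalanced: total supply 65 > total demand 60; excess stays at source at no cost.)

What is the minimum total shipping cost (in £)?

300

An optimal shipping plan:
  P1–B3: 10 × £1 = £10
  P2–B1: 35 × £6 = £210
  P2–B2: 10 × £5 = £50
  P2–B3: 5 × £6 = £30
Total = 10 + 210 + 50 + 30 = £300.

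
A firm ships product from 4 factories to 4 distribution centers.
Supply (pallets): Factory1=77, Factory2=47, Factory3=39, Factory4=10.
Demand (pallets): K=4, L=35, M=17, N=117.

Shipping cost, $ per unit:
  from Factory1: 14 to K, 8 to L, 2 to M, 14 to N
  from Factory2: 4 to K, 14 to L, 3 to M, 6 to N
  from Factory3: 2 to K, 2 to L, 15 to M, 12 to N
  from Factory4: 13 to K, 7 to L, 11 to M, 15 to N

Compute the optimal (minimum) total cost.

An optimal shipping plan:
  Factory1->M: 17 × $2 = $34
  Factory1->N: 60 × $14 = $840
  Factory2->N: 47 × $6 = $282
  Factory3->K: 4 × $2 = $8
  Factory3->L: 35 × $2 = $70
  Factory4->N: 10 × $15 = $150
Total = 34 + 840 + 282 + 8 + 70 + 150 = $1384.

1384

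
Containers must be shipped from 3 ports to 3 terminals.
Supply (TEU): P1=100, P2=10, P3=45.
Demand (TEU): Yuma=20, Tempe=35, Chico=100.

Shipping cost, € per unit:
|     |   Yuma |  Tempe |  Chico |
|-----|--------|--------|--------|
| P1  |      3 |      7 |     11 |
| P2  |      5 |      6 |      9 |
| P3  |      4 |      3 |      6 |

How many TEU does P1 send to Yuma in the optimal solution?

The minimum-cost plan:
  P1->Yuma: 20 × €3 = €60
  P1->Tempe: 35 × €7 = €245
  P1->Chico: 45 × €11 = €495
  P2->Chico: 10 × €9 = €90
  P3->Chico: 45 × €6 = €270
Total cost = €1160.
So P1→Yuma carries 20 TEU.

20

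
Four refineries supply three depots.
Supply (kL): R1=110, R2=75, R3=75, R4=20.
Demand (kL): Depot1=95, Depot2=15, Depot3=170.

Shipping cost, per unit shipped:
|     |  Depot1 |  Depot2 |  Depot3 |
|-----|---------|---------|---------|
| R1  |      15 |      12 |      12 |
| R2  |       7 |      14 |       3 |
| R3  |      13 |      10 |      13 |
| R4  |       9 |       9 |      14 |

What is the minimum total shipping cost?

A cheapest plan:
  R1–Depot2: 15 × 12 = 180
  R1–Depot3: 95 × 12 = 1140
  R2–Depot3: 75 × 3 = 225
  R3–Depot1: 75 × 13 = 975
  R4–Depot1: 20 × 9 = 180
Total = 180 + 1140 + 225 + 975 + 180 = 2700.

2700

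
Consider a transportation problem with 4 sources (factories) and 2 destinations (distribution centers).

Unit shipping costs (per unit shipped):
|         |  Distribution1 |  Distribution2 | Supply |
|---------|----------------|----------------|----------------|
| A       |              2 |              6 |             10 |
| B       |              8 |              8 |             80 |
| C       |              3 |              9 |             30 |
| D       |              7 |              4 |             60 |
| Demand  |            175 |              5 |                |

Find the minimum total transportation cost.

An optimal shipping plan:
  A–Distribution1: 10 × 2 = 20
  B–Distribution1: 80 × 8 = 640
  C–Distribution1: 30 × 3 = 90
  D–Distribution1: 55 × 7 = 385
  D–Distribution2: 5 × 4 = 20
Total = 20 + 640 + 90 + 385 + 20 = 1155.
(Supply check: A ships 10; B ships 80; C ships 30; D ships 60.)

1155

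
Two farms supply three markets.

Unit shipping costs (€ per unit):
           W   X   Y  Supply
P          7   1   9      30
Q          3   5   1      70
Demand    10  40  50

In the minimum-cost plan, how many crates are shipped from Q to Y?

The minimum-cost plan:
  P–X: 30 crates
  Q–W: 10 crates
  Q–X: 10 crates
  Q–Y: 50 crates
Total cost = €160.
So Q→Y carries 50 crates.

50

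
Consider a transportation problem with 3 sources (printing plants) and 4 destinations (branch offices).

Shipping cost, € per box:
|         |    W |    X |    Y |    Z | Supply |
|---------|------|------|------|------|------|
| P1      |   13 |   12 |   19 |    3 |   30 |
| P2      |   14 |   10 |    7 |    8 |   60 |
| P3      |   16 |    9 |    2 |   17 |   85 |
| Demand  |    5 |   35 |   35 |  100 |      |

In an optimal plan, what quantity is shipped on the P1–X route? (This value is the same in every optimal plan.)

0

Optimal shipments:
  P1–Z: 30 × €3 = €90
  P2–Z: 60 × €8 = €480
  P3–W: 5 × €16 = €80
  P3–X: 35 × €9 = €315
  P3–Y: 35 × €2 = €70
  P3–Z: 10 × €17 = €170
Total cost = €1205.
The route P1→X is not used.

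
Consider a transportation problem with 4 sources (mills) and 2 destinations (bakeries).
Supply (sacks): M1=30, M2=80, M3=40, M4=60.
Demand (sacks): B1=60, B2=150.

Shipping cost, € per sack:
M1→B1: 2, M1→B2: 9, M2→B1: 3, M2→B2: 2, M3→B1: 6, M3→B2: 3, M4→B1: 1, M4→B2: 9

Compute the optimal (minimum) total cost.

An optimal shipping plan:
  M1 to B2: 30 × €9 = €270
  M2 to B2: 80 × €2 = €160
  M3 to B2: 40 × €3 = €120
  M4 to B1: 60 × €1 = €60
Total = 270 + 160 + 120 + 60 = €610.

610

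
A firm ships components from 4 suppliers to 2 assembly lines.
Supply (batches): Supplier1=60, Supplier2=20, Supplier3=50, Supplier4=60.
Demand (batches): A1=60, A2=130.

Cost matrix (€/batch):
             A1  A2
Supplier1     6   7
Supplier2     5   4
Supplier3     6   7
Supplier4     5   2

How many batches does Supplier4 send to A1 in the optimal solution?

Solving gives:
  Supplier1–A1: 60 × €6 = €360
  Supplier2–A2: 20 × €4 = €80
  Supplier3–A2: 50 × €7 = €350
  Supplier4–A2: 60 × €2 = €120
Total cost = €910.
The route Supplier4→A1 is not used.

0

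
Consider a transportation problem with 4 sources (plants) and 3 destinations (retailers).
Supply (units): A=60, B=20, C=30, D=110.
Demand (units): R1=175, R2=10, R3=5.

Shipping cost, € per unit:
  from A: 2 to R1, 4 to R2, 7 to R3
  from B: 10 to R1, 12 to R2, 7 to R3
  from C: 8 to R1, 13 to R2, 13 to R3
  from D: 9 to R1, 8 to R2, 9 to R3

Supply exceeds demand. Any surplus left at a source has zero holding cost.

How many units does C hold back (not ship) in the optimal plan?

0

Minimum-cost shipments:
  A to R1: 60 × €2 = €120
  B to R3: 5 × €7 = €35
  C to R1: 30 × €8 = €240
  D to R1: 85 × €9 = €765
  D to R2: 10 × €8 = €80
Total cost = €1240.
C ships 30 of its 30, leaving 0.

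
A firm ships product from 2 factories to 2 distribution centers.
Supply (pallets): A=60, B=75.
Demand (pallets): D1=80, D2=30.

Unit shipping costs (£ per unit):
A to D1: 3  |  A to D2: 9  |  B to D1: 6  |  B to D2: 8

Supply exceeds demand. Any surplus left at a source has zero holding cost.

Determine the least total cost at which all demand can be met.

An optimal shipping plan:
  A to D1: 60 × £3 = £180
  B to D1: 20 × £6 = £120
  B to D2: 30 × £8 = £240
Total = 180 + 120 + 240 = £540.

540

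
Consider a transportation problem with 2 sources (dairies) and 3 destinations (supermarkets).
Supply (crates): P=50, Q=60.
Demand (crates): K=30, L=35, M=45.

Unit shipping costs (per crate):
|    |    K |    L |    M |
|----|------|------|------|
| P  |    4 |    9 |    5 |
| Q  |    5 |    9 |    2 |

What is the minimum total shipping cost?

An optimal shipping plan:
  P->K: 30 × 4 = 120
  P->L: 20 × 9 = 180
  Q->L: 15 × 9 = 135
  Q->M: 45 × 2 = 90
Total = 120 + 180 + 135 + 90 = 525.

525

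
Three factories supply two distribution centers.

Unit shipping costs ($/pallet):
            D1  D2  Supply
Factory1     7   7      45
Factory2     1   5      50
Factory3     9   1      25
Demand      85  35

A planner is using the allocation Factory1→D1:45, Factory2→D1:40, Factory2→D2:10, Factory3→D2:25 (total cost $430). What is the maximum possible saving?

40

Current plan cost = 45·7 + 40·1 + 10·5 + 25·1 = $430.
Optimal plan:
  Factory1→D1: 35 × $7 = $245
  Factory1→D2: 10 × $7 = $70
  Factory2→D1: 50 × $1 = $50
  Factory3→D2: 25 × $1 = $25
Optimal cost = $390.
Saving = 430 − 390 = $40.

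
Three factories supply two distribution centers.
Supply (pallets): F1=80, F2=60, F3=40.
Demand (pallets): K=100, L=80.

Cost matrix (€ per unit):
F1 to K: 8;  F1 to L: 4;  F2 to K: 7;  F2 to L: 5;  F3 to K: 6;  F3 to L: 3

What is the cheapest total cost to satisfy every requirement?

One minimum-cost allocation:
  F1->L: 80 × €4 = €320
  F2->K: 60 × €7 = €420
  F3->K: 40 × €6 = €240
Total = 320 + 420 + 240 = €980.

980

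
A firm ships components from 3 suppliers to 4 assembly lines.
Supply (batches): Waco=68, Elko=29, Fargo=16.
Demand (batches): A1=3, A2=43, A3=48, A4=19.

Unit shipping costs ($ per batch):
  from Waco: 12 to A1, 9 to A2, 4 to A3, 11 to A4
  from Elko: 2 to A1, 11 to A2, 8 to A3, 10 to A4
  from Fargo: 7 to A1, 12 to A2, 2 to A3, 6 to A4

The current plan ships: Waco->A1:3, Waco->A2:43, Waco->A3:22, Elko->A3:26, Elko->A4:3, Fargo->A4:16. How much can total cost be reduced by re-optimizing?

Current plan cost = 3·12 + 43·9 + 22·4 + 26·8 + 3·10 + 16·6 = $845.
Optimal plan:
  Waco–A2: 36 × $9 = $324
  Waco–A3: 32 × $4 = $128
  Elko–A1: 3 × $2 = $6
  Elko–A2: 7 × $11 = $77
  Elko–A4: 19 × $10 = $190
  Fargo–A3: 16 × $2 = $32
Optimal cost = $757.
Saving = 845 − 757 = $88.

88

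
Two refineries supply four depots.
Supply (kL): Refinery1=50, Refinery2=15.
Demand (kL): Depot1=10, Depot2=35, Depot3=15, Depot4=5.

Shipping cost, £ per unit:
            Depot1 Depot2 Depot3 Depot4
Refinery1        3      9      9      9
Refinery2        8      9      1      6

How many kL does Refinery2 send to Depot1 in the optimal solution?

Solving gives:
  Refinery1–Depot1: 10 × £3 = £30
  Refinery1–Depot2: 35 × £9 = £315
  Refinery1–Depot4: 5 × £9 = £45
  Refinery2–Depot3: 15 × £1 = £15
Total cost = £405.
The route Refinery2→Depot1 is not used.

0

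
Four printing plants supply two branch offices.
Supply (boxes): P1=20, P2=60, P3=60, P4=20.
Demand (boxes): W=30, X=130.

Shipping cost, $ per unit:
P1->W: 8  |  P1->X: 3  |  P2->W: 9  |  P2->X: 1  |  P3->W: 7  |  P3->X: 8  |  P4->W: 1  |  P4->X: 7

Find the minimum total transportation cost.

610

Optimal allocation:
  P1–X: 20 boxes
  P2–X: 60 boxes
  P3–W: 10 boxes
  P3–X: 50 boxes
  P4–W: 20 boxes
Total cost = $610.
(Supply check: P1 ships 20; P2 ships 60; P3 ships 60; P4 ships 20.)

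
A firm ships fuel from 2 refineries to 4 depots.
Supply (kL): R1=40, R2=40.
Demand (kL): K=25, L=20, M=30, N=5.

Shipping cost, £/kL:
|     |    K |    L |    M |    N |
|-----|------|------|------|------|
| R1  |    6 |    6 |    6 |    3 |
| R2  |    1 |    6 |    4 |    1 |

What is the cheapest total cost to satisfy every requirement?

310

Optimal allocation:
  R1–L: 20 × £6 = £120
  R1–M: 20 × £6 = £120
  R2–K: 25 × £1 = £25
  R2–M: 10 × £4 = £40
  R2–N: 5 × £1 = £5
Total = 120 + 120 + 25 + 40 + 5 = £310.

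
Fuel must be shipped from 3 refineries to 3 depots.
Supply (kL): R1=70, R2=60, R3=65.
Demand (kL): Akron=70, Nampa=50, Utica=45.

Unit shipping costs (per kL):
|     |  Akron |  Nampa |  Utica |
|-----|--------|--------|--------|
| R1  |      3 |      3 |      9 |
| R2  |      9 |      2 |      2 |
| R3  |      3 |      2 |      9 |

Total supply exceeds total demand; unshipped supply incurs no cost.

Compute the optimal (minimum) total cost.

A cheapest plan:
  R1→Akron: 40 × 3 = 120
  R2→Nampa: 15 × 2 = 30
  R2→Utica: 45 × 2 = 90
  R3→Akron: 30 × 3 = 90
  R3→Nampa: 35 × 2 = 70
Total = 120 + 30 + 90 + 90 + 70 = 400.
(Supply check: R1 ships 40; R2 ships 60; R3 ships 65.)

400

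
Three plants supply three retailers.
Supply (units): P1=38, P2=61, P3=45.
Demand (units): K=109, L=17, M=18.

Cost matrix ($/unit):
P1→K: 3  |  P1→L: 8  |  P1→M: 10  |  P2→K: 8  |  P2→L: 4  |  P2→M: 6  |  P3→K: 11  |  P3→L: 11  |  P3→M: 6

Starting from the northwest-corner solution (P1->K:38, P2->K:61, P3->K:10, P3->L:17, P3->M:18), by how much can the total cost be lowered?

Current plan cost = 38·3 + 61·8 + 10·11 + 17·11 + 18·6 = $1007.
Optimal plan:
  P1 to K: 38 × $3 = $114
  P2 to K: 44 × $8 = $352
  P2 to L: 17 × $4 = $68
  P3 to K: 27 × $11 = $297
  P3 to M: 18 × $6 = $108
Optimal cost = $939.
Saving = 1007 − 939 = $68.

68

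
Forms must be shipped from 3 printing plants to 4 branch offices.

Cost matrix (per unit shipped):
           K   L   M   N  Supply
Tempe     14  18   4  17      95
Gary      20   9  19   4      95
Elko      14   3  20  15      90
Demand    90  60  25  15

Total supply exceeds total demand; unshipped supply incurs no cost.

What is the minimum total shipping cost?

A cheapest plan:
  Tempe->K: 60 boxes
  Tempe->M: 25 boxes
  Gary->N: 15 boxes
  Elko->K: 30 boxes
  Elko->L: 60 boxes
Total cost = 1600.

1600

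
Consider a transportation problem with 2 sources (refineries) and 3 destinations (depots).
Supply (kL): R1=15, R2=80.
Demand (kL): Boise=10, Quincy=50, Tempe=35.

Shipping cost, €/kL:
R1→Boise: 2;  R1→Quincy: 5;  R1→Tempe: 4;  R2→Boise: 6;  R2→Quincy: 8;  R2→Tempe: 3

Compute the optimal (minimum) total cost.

510

One minimum-cost allocation:
  R1→Boise: 10 kL
  R1→Quincy: 5 kL
  R2→Quincy: 45 kL
  R2→Tempe: 35 kL
Total cost = €510.
(Supply check: R1 ships 15; R2 ships 80.)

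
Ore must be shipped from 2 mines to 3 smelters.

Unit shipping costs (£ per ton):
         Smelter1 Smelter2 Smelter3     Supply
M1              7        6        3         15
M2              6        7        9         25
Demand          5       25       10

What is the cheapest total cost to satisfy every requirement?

An optimal shipping plan:
  M1 to Smelter2: 5 × £6 = £30
  M1 to Smelter3: 10 × £3 = £30
  M2 to Smelter1: 5 × £6 = £30
  M2 to Smelter2: 20 × £7 = £140
Total = 30 + 30 + 30 + 140 = £230.
(Supply check: M1 ships 15; M2 ships 25.)

230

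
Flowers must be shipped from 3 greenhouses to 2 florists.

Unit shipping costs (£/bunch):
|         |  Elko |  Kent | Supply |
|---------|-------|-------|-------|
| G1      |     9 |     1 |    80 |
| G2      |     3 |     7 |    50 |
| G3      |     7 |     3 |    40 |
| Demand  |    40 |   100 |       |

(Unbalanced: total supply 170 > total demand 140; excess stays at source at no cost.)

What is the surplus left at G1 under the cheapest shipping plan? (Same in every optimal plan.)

0

An optimal plan:
  G1→Kent: 80 × £1 = £80
  G2→Elko: 40 × £3 = £120
  G3→Kent: 20 × £3 = £60
Total cost = £260.
G1 ships 80 of its 80, leaving 0.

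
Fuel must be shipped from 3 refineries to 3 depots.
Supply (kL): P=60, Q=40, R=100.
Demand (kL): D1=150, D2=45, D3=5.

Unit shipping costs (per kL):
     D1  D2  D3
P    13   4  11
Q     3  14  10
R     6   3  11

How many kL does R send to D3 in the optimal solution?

Optimal shipments:
  P–D1: 10 kL
  P–D2: 45 kL
  P–D3: 5 kL
  Q–D1: 40 kL
  R–D1: 100 kL
Total cost = 1085.
The route R→D3 is not used.

0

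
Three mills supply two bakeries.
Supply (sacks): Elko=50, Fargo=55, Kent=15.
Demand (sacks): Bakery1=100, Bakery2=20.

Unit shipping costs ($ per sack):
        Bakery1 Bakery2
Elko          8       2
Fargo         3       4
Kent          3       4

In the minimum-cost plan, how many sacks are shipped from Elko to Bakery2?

Optimal shipments:
  Elko to Bakery1: 30 sacks
  Elko to Bakery2: 20 sacks
  Fargo to Bakery1: 55 sacks
  Kent to Bakery1: 15 sacks
Total cost = $490.
So Elko→Bakery2 carries 20 sacks.

20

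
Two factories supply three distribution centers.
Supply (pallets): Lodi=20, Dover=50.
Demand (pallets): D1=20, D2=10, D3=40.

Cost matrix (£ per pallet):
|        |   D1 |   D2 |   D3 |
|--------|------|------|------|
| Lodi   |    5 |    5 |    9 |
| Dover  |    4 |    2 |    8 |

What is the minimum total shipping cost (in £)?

Optimal allocation:
  Lodi→D3: 20 pallets
  Dover→D1: 20 pallets
  Dover→D2: 10 pallets
  Dover→D3: 20 pallets
Total cost = £440.

440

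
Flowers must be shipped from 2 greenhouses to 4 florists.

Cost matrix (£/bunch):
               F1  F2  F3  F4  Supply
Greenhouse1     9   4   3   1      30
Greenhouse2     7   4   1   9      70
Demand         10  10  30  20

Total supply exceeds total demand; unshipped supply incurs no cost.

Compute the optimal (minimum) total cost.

One minimum-cost allocation:
  Greenhouse1→F2: 10 × £4 = £40
  Greenhouse1→F4: 20 × £1 = £20
  Greenhouse2→F1: 10 × £7 = £70
  Greenhouse2→F3: 30 × £1 = £30
Total = 40 + 20 + 70 + 30 = £160.
(Supply check: Greenhouse1 ships 30; Greenhouse2 ships 40.)

160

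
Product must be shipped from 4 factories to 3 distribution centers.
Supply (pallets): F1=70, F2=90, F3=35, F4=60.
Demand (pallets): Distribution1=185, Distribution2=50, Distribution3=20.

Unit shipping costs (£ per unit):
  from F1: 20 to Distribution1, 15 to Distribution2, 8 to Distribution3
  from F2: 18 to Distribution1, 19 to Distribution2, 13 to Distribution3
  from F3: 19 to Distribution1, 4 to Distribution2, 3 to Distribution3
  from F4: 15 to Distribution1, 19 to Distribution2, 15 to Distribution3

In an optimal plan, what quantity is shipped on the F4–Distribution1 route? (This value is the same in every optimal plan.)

60

Optimal shipments:
  F1 to Distribution1: 35 × £20 = £700
  F1 to Distribution2: 15 × £15 = £225
  F1 to Distribution3: 20 × £8 = £160
  F2 to Distribution1: 90 × £18 = £1620
  F3 to Distribution2: 35 × £4 = £140
  F4 to Distribution1: 60 × £15 = £900
Total cost = £3745.
So F4→Distribution1 carries 60 pallets.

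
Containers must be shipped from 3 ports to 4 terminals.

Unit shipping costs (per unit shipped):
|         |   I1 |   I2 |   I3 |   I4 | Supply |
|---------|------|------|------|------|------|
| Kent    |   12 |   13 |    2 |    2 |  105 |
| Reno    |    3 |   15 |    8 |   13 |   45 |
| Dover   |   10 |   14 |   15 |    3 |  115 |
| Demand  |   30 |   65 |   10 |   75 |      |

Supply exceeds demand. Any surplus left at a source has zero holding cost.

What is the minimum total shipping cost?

A cheapest plan:
  Kent->I2: 65 × 13 = 845
  Kent->I3: 10 × 2 = 20
  Kent->I4: 30 × 2 = 60
  Reno->I1: 30 × 3 = 90
  Dover->I4: 45 × 3 = 135
Total = 845 + 20 + 60 + 90 + 135 = 1150.

1150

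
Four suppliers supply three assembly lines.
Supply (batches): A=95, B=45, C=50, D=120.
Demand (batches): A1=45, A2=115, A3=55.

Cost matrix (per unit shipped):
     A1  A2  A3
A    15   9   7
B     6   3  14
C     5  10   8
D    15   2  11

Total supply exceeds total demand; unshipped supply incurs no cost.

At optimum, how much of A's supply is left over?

Minimum-cost shipments:
  A to A3: 55 × 7 = 385
  C to A1: 45 × 5 = 225
  D to A2: 115 × 2 = 230
Total cost = 840.
A ships 55 of its 95, leaving 40.

40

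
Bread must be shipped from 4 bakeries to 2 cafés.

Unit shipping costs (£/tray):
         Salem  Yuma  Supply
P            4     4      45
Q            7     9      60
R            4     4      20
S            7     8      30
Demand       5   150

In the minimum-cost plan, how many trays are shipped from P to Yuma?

Solving gives:
  P–Yuma: 45 × £4 = £180
  Q–Salem: 5 × £7 = £35
  Q–Yuma: 55 × £9 = £495
  R–Yuma: 20 × £4 = £80
  S–Yuma: 30 × £8 = £240
Total cost = £1030.
So P→Yuma carries 45 trays.

45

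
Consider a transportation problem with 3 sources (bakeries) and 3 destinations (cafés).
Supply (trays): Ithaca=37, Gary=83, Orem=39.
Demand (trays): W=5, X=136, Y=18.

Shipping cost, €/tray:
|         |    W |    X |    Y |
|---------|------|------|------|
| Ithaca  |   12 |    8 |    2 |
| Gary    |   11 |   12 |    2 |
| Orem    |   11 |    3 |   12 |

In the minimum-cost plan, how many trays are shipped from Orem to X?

39

Optimal shipments:
  Ithaca to X: 37 × €8 = €296
  Gary to W: 5 × €11 = €55
  Gary to X: 60 × €12 = €720
  Gary to Y: 18 × €2 = €36
  Orem to X: 39 × €3 = €117
Total cost = €1224.
So Orem→X carries 39 trays.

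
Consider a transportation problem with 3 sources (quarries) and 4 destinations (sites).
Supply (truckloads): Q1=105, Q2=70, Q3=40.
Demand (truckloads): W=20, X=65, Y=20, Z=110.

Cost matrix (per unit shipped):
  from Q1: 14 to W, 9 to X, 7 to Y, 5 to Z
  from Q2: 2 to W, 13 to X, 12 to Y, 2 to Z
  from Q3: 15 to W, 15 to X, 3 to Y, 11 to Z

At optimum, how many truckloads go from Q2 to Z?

Optimal shipments:
  Q1–X: 65 × 9 = 585
  Q1–Z: 40 × 5 = 200
  Q2–W: 20 × 2 = 40
  Q2–Z: 50 × 2 = 100
  Q3–Y: 20 × 3 = 60
  Q3–Z: 20 × 11 = 220
Total cost = 1205.
So Q2→Z carries 50 truckloads.

50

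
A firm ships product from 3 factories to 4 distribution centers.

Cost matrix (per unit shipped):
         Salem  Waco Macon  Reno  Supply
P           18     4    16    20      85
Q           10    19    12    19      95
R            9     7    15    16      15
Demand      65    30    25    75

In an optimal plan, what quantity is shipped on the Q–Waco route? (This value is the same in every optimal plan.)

Solving gives:
  P to Waco: 30 pallets
  P to Reno: 55 pallets
  Q to Salem: 65 pallets
  Q to Macon: 25 pallets
  Q to Reno: 5 pallets
  R to Reno: 15 pallets
Total cost = 2505.
The route Q→Waco is not used.

0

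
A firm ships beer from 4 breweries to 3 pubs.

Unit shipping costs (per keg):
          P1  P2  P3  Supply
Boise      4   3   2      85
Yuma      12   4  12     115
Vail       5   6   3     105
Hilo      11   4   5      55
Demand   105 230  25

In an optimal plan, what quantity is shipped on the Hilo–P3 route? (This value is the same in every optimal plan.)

0

Optimal shipments:
  Boise–P2: 60 kegs
  Boise–P3: 25 kegs
  Yuma–P2: 115 kegs
  Vail–P1: 105 kegs
  Hilo–P2: 55 kegs
Total cost = 1435.
The route Hilo→P3 is not used.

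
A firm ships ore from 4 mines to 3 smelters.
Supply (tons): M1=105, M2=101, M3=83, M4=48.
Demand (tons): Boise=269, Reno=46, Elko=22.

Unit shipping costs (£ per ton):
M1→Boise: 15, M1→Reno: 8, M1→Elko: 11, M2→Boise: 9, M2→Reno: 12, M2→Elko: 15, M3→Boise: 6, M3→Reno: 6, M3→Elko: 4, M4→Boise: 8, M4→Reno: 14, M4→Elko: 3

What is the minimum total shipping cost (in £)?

2934

A cheapest plan:
  M1 to Boise: 59 × £15 = £885
  M1 to Reno: 46 × £8 = £368
  M2 to Boise: 101 × £9 = £909
  M3 to Boise: 83 × £6 = £498
  M4 to Boise: 26 × £8 = £208
  M4 to Elko: 22 × £3 = £66
Total = 885 + 368 + 909 + 498 + 208 + 66 = £2934.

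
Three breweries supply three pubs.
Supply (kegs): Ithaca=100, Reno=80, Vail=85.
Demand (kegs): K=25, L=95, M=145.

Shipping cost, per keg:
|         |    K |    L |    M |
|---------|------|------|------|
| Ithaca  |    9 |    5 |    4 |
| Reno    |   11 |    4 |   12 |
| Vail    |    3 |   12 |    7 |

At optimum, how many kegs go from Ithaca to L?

15

Optimal shipments:
  Ithaca–L: 15 kegs
  Ithaca–M: 85 kegs
  Reno–L: 80 kegs
  Vail–K: 25 kegs
  Vail–M: 60 kegs
Total cost = 1230.
So Ithaca→L carries 15 kegs.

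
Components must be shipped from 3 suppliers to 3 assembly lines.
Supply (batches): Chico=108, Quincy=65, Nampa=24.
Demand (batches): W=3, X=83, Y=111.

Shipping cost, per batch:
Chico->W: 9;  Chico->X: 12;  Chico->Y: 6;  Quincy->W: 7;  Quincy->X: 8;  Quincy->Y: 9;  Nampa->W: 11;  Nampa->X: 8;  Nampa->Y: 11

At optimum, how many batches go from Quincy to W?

3

Solving gives:
  Chico→Y: 108 batches
  Quincy→W: 3 batches
  Quincy→X: 59 batches
  Quincy→Y: 3 batches
  Nampa→X: 24 batches
Total cost = 1360.
So Quincy→W carries 3 batches.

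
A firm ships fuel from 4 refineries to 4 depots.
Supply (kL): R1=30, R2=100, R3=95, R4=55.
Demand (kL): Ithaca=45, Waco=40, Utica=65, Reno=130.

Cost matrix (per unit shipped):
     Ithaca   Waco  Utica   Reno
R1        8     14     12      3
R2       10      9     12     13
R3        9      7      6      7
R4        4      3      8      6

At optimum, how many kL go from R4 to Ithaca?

The minimum-cost plan:
  R1–Reno: 30 × 3 = 90
  R2–Ithaca: 45 × 10 = 450
  R2–Waco: 40 × 9 = 360
  R2–Reno: 15 × 13 = 195
  R3–Utica: 65 × 6 = 390
  R3–Reno: 30 × 7 = 210
  R4–Reno: 55 × 6 = 330
Total cost = 2025.
The route R4→Ithaca is not used.

0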